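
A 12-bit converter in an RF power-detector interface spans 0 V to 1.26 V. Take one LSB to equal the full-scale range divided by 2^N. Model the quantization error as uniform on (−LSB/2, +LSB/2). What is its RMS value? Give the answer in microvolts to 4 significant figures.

88.80 µV

Range is 1.26 V.
Step size = 1.26/4096 V = 307.617 µV.
V_rms = LSB/√12 = 307.617 µV / √12 = 88.80 µV.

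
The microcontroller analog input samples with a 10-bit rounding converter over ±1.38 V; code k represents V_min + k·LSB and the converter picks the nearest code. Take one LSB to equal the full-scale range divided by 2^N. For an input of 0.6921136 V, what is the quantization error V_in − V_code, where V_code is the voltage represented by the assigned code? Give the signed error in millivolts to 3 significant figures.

−0.582 mV

Span: 1.38 V − (-1.38 V) = 2.76 V. LSB = 2.76 V / 2^10 ≈ 2.695 mV.
Position in LSBs: (0.6921136 − (-1.38)) × 1024/2.76 = 768.7842; rounding gives k = 769.
Reconstructed level: -1.38 + 769 × 2.76/1024 V = 0.6926953125 V.
V_in − V_code = 0.6921136 − (0.6926953125) = −0.582 mV.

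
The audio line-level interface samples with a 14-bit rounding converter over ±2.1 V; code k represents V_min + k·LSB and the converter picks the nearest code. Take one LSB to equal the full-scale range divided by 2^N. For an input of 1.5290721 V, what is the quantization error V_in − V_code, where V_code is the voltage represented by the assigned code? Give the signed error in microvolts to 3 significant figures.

−41.7 µV

The full-scale span is 2.1 − (-2.1) = 4.2 V. LSB = 4.2 V / 2^14 ≈ 256.3 µV.
(1.5290721 − (-2.1)) / LSB = 3.6290721 × 16384/4.2 = 14156.8374. Nearest integer: k = 14157.
Reconstructed level: -2.1 + 14157 × 4.2/16384 V = 1.5291137695 V.
V_in − V_code = 1.5290721 − (1.5291137695) = −41.7 µV.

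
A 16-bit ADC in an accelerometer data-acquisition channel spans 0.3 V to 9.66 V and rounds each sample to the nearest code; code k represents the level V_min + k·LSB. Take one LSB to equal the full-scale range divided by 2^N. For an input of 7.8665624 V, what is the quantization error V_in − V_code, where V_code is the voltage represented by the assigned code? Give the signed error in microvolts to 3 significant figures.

−18.4 µV

The full-scale span is 9.66 − (0.3) = 9.36 V. LSB = 9.36 V / 2^16 ≈ 142.8 µV.
(V_in − V_min)/LSB = (7.8665624 − (0.3)) × 65536/9.36 = 52978.8711 → nearest code k = 52979.
Reconstructed level: 0.3 + 52979 × 9.36/65536 V = 7.8665808105 V.
V_in − V_code = 7.8665624 − (7.8665808105) = −18.4 µV.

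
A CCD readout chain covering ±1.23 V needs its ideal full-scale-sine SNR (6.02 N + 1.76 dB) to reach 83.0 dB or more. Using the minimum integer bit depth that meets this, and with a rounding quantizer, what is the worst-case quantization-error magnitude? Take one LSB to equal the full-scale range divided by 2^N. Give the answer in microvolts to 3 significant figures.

Range = 1.23 − (-1.23) = 2.46 V.
6.02 N + 1.76 ≥ 83.0 gives N ≥ 13.495, so the minimum integer is 14.
Step size = 2.46/16384 V = 150.15 µV.
Half an LSB is 75.1 µV.

75.1 µV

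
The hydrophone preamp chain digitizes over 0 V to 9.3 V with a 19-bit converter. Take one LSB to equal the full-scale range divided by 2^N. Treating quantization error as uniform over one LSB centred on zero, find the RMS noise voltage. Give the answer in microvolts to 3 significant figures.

5.12 µV

Full-scale range = 9.3 V.
One LSB is 9.3 V / 524288 = 17.738 µV.
V_rms = LSB/√12 = 17.738 µV / √12 = 5.12 µV.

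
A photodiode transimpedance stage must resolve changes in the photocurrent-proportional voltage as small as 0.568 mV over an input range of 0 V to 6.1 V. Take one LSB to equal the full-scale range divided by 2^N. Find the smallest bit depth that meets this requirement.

Span = 6.1 V.
6.1 V / 0.568 mV = 10740. Since 2^13 = 8192 and 2^14 = 16384, N = 14.

14 bits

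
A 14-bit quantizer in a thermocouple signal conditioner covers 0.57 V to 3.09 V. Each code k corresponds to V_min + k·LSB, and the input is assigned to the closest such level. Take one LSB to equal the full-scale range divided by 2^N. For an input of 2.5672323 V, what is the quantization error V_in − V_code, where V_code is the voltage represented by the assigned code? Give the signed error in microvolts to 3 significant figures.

+27.7 µV

Full-scale range = 3.09 V − (0.57 V) = 2.52 V. LSB = 2.52 V / 2^14 ≈ 153.8 µV.
Position in LSBs: (2.5672323 − (0.57)) × 16384/2.52 = 12985.1802; rounding gives k = 12985.
V_code = V_min + k × range/2^14 = 0.57 + 12985 × 2.52/16384 = 2.5672045898 V.
V_in − V_code = 2.5672323 − (2.5672045898) = +27.7 µV.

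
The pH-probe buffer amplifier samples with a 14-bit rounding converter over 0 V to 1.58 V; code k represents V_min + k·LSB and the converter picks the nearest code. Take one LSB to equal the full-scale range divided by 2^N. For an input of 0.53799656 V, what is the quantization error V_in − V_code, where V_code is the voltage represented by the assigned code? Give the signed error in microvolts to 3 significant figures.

Full-scale range = 1.58 V. LSB = 1.58 V / 2^14 ≈ 96.44 µV.
Position in LSBs: (0.53799656 − (0)) × 16384/1.58 = 5578.8200; rounding gives k = 5579.
V_code = V_min + k × range/2^14 = 0 + 5579 × 1.58/16384 = 0.53801391602 V.
e = 0.53799656 − (0.53801391602) = −17.4 µV.

−17.4 µV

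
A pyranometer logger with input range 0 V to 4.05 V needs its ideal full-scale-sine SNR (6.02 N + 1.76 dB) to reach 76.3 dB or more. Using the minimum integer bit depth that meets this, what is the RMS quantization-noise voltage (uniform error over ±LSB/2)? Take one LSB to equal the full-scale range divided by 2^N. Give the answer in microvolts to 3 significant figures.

143 µV

Full-scale range = 4.05 V.
Solving 6.02 N ≥ 76.3 − 1.76: N ≥ 12.382. Round up → N = 13.
LSB = 4.05 V ÷ 2^13 = 4.05/8192 V = 494.38 µV.
σ_q = LSB/√12 = 494.38 µV/3.4641 = 143 µV.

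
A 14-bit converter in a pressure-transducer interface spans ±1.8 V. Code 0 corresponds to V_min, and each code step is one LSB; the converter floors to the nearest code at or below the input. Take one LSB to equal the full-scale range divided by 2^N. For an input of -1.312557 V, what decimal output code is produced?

2218

The full-scale span is 1.8 − (-1.8) = 3.6 V. LSB = 3.6 V / 2^14 ≈ 219.7 µV.
V_in − V_min = -1.312557 − (-1.8) = 0.487443 V.
Divide by LSB: 0.487443 × 16384/3.6 = 2218.4073.
Truncating gives code 2218.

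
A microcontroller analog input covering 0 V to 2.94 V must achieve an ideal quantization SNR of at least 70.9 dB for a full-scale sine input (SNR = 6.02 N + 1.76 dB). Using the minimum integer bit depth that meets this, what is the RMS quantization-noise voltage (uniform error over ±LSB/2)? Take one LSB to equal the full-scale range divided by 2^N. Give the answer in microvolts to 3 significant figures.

Span = 2.94 V.
Required N = ⌈(70.9 − 1.76)/6.02⌉ = ⌈11.485⌉ = 12.
One LSB is 2.94 V / 4096 = 0.71777 mV.
RMS noise = LSB/√12 = 207 µV.

207 µV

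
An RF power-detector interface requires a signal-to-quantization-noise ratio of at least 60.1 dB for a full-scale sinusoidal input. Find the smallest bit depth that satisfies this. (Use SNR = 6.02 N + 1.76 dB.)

10 bits

6.02 N + 1.76 ≥ 60.1 gives N ≥ 9.691, so the minimum integer is 10.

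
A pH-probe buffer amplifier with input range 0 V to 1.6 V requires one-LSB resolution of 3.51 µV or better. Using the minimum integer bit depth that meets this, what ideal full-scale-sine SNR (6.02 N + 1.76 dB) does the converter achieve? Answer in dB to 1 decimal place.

V_FS = 1.6 V.
Levels needed ≥ 1.6/3.51 µV = 455800. 2^19 = 524288 suffices, so N_min = 19.
Ideal SNR at N = 19: 6.02·19 + 1.76 = 116.1 dB.

116.1 dB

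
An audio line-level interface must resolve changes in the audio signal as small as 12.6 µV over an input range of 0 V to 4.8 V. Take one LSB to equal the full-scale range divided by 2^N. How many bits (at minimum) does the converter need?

Span = 4.8 V.
Levels needed ≥ 4.8/12.6 µV = 381000. 2^19 = 524288 suffices, so N_min = 19.

19 bits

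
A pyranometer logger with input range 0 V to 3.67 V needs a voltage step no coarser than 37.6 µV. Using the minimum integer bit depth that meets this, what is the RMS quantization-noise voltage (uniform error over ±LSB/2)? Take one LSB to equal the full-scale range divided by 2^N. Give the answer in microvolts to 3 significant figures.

8.08 µV

Full-scale range = 3.67 V.
Levels needed ≥ 3.67/37.6 µV = 97610. 2^17 = 131072 suffices, so N_min = 17.
Step size = 3.67/131072 V = 28.000 µV.
RMS noise = LSB/√12 = 8.08 µV.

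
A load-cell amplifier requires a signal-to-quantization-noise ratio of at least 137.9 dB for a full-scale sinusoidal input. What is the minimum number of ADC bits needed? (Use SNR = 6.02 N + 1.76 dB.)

23 bits

Solving 6.02 N ≥ 137.9 − 1.76: N ≥ 22.615. Round up → N = 23.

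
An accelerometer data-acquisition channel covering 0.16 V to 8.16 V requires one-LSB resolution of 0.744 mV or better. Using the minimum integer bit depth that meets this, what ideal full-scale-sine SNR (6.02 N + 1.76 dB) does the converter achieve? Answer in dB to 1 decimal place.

Span: 8.16 V − (0.16 V) = 8 V.
Need 2^N ≥ 8 V / 0.744 mV = 10750 → N_min = 14.
6.02(14) + 1.76 = 86.04 dB.

86.0 dB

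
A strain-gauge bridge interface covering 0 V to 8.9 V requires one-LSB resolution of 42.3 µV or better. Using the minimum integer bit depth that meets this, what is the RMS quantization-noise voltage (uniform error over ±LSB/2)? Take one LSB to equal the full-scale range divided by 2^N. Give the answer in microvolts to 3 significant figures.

Range is 8.9 V.
8.9 V / 42.3 µV = 210400. Since 2^17 = 131072 and 2^18 = 262144, N = 18.
LSB = 8.9 V / 2^18 = 33.951 µV.
V_rms = LSB/√12 = 9.80 µV.

9.80 µV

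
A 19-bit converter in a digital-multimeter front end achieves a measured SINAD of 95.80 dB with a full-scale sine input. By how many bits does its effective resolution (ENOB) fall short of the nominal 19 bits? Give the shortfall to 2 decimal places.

Effective bits = (95.80 − 1.76)/6.02 = 15.6213.
19 − 15.6213 = 3.38 bits below nominal.

3.38 bits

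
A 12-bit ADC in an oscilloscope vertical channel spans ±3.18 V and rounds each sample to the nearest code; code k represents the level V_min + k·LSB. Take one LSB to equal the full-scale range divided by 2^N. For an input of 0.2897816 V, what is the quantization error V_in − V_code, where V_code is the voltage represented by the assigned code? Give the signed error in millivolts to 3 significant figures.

−0.580 mV

Range = 3.18 − (-3.18) = 6.36 V. LSB = 6.36 V / 2^12 ≈ 1.553 mV.
(0.2897816 − (-3.18)) / LSB = 3.4697816 × 4096/6.36 = 2234.6266. Nearest integer: k = 2235.
V_code = -3.18 + (2235/4096) × 6.36 = 0.2903613281 V.
e = 0.2897816 − (0.2903613281) = −0.580 mV.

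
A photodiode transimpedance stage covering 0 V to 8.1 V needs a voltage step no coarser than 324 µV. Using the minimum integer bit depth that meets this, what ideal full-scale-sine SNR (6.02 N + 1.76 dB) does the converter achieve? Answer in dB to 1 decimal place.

V_FS = 8.1 V.
8.1 V / 324 µV = 25000. Since 2^14 = 16384 and 2^15 = 32768, N = 15.
Ideal SNR at N = 15: 6.02·15 + 1.76 = 92.1 dB.

92.1 dB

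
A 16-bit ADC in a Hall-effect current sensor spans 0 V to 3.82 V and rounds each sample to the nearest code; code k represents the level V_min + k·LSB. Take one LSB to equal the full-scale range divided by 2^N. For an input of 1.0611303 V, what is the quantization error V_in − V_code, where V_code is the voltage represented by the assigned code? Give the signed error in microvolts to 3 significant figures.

−13.2 µV

Range is 3.82 V. LSB = 3.82 V / 2^16 ≈ 58.29 µV.
(1.0611303 − (0)) / LSB = 1.0611303 × 65536/3.82 = 18204.7736. Nearest integer: k = 18205.
V_code = 0 + (18205/65536) × 3.82 = 1.0611434937 V.
Error = V_in − V_code = 1.0611303 − (1.0611434937) = −13.2 µV.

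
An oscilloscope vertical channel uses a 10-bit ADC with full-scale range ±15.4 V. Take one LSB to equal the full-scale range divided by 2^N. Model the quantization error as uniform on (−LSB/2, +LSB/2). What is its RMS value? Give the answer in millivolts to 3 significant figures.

Range = 15.4 − (-15.4) = 30.8 V.
Step size = 30.8/1024 V = 30.078 mV.
RMS of a uniform error over width LSB is LSB/√12 = 8.68 mV.

8.68 mV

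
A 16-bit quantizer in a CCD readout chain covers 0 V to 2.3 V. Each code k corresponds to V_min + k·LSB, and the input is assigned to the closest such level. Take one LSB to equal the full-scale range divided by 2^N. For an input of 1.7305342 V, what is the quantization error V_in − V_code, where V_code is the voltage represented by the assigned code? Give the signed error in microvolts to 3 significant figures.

Range is 2.3 V. LSB = 2.3 V / 2^16 ≈ 35.10 µV.
(1.7305342 − (0)) / LSB = 1.7305342 × 65536/2.3 = 49309.6910. Nearest integer: k = 49310.
V_code = V_min + k × range/2^16 = 0 + 49310 × 2.3/65536 = 1.7305450439 V.
V_in − V_code = 1.7305342 − (1.7305450439) = −10.8 µV.

−10.8 µV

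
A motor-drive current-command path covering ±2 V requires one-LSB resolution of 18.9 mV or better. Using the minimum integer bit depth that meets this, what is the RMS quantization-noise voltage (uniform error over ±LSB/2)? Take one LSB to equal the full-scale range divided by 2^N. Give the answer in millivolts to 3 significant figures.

4.51 mV

Range = 2 − (-2) = 4 V.
4 V / 18.9 mV = 211.6. Since 2^7 = 128 and 2^8 = 256, N = 8.
Step size = 4/256 V = 15.625 mV.
RMS noise = LSB/√12 = 4.51 mV.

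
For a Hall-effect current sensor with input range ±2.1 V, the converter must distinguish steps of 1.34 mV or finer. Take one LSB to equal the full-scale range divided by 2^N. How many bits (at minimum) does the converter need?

Full-scale range = 2.1 V − (-2.1 V) = 4.2 V.
4.2 V / 1.34 mV = 3134. Since 2^11 = 2048 and 2^12 = 4096, N = 12.

12 bits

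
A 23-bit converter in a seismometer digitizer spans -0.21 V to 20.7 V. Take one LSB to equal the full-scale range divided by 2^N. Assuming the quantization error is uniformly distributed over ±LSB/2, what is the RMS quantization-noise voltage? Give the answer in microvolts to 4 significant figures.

0.7196 µV

The full-scale span is 20.7 − (-0.21) = 20.91 V.
LSB = 20.91 V ÷ 2^23 = 20.91/8388608 V = 2.49267 µV.
RMS of a uniform error over width LSB is LSB/√12 = 0.7196 µV.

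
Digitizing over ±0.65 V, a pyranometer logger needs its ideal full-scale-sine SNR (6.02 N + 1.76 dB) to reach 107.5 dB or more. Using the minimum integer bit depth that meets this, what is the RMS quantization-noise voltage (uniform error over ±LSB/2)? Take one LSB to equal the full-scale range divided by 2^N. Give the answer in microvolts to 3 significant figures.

1.43 µV

Span: 0.65 V − (-0.65 V) = 1.3 V.
Solving 6.02 N ≥ 107.5 − 1.76: N ≥ 17.565. Round up → N = 18.
LSB = 1.3 V / 2^18 = 4.9591 µV.
RMS noise = LSB/√12 = 1.43 µV.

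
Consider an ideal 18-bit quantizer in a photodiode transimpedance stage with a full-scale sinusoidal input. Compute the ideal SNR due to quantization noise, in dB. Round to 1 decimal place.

For an ideal N-bit converter with full-scale sine input, SNR = 6.02 N + 1.76 dB. SNR = 6.02 × 18 + 1.76 = 108.36 + 1.76 = 110.12 dB.

110.1 dB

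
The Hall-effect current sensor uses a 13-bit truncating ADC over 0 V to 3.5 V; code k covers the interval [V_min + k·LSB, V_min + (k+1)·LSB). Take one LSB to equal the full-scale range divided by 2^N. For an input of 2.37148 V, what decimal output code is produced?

Full-scale range = 3.5 V. LSB = 3.5 V / 2^13 ≈ 427.2 µV.
V_in − V_min = 2.37148 − (0) = 2.37148 V.
Divide by LSB: 2.37148 × 8192/3.5 = 5550.6183.
Truncating gives code 5550.

5550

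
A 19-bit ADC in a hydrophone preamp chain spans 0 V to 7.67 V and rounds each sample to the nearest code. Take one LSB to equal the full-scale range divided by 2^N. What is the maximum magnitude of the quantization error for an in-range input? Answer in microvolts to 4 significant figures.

7.315 µV

Span = 7.67 V.
LSB = 7.67 V / 2^19 = 14.6294 µV.
A rounding quantizer has |error| ≤ LSB/2 = 7.315 µV.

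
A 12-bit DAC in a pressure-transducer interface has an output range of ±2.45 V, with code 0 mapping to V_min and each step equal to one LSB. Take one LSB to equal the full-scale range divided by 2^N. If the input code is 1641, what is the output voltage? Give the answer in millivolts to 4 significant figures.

-486.9 mV

Range = 2.45 − (-2.45) = 4.9 V. LSB = 4.9 V / 2^12.
Output = V_min + (1641/4096) × range = -2.45 + 0.400635 × 4.9 V
      = -2.45 + 1.96311 = -0.486890 V.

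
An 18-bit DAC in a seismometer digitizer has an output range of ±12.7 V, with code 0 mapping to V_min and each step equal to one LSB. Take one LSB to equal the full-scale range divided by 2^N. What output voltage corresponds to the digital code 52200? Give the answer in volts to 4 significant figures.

-7.642 V

Span: 12.7 V − (-12.7 V) = 25.4 V. LSB = 25.4 V / 2^18.
V_out = -12.7 + 52200 × (25.4/262144) V
      = -12.7 + 5.05783 = -7.64217 V.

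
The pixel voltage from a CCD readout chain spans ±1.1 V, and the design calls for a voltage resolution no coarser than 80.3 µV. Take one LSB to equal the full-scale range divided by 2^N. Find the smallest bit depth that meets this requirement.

15 bits

Span: 1.1 V − (-1.1 V) = 2.2 V.
Levels needed ≥ 2.2/80.3 µV = 27400. 2^15 = 32768 suffices, so N_min = 15.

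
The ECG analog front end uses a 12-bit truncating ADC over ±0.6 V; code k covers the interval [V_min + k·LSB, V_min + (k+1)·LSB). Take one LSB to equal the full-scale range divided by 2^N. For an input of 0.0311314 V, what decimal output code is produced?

2154

Full-scale range = 0.6 V − (-0.6 V) = 1.2 V. LSB = 1.2 V / 2^12 ≈ 293.0 µV.
V_in − V_min = 0.0311314 − (-0.6) = 0.6311314 V.
Divide by LSB: 0.6311314 × 4096/1.2 = 2154.2618.
Truncating gives code 2154.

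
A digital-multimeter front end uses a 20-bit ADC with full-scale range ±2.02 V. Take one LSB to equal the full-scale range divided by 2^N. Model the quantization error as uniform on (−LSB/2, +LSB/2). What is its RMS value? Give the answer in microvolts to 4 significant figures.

Span: 2.02 V − (-2.02 V) = 4.04 V.
LSB = 4.04 V / 2^20 = 3.85284 µV.
For a uniform distribution on [−LSB/2, +LSB/2], V_rms = LSB/√12 = 3.85284 µV/3.4641 = 1.112 µV.

1.112 µV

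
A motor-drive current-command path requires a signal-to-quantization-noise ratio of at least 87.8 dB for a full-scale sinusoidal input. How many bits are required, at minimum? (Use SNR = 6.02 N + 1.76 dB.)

15 bits

N ≥ (87.8 − 1.76)/6.02 = 14.292 → N_min = 15.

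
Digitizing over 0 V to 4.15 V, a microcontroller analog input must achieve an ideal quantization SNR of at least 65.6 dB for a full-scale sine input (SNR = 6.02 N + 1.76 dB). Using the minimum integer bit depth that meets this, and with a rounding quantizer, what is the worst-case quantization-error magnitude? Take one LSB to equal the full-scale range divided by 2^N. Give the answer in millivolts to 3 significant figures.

Full-scale range = 4.15 V.
Required N = ⌈(65.6 − 1.76)/6.02⌉ = ⌈10.605⌉ = 11.
LSB = 4.15 V ÷ 2^11 = 4.15/2048 V = 2.0264 mV.
|e|_max = LSB/2 = 1.01 mV.

1.01 mV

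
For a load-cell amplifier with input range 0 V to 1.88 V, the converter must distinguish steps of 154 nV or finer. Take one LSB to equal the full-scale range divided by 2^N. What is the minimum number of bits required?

Span = 1.88 V.
Need 2^N ≥ 1.88 V / 154 nV = 1.221e7 → N_min = 24.

24 bits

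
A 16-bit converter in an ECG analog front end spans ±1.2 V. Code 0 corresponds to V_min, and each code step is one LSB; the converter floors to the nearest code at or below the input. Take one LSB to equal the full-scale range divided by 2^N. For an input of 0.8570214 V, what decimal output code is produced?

56170

Range = 1.2 − (-1.2) = 2.4 V. LSB = 2.4 V / 2^16 ≈ 36.62 µV.
code = ⌊(V_in − V_min)/LSB⌋ = ⌊(V_in − V_min) × 2^16 / range⌋
     = ⌊(0.8570214 − (-1.2)) × 65536 / 2.4⌋ = ⌊2.0570214 × 65536/2.4⌋
     = ⌊56170.398⌋ = 56170.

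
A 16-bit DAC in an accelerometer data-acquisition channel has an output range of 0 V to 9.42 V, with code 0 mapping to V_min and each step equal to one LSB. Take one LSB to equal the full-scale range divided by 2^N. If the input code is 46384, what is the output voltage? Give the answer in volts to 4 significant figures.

Span = 9.42 V. LSB = 9.42 V / 2^16.
Output = V_min + (46384/65536) × range = 0 + 0.707764 × 9.42 V
      = 0 + 6.66713 = 6.66713 V.

6.667 V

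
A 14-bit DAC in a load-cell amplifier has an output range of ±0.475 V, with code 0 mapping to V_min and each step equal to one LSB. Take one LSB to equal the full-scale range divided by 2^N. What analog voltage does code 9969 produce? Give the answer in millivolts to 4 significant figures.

103.0 mV

Span: 0.475 V − (-0.475 V) = 0.95 V. LSB = 0.95 V / 2^14.
V_out = -0.475 + 9969 × (0.95/16384) V
      = -0.475 + 0.578036 = 0.103036 V.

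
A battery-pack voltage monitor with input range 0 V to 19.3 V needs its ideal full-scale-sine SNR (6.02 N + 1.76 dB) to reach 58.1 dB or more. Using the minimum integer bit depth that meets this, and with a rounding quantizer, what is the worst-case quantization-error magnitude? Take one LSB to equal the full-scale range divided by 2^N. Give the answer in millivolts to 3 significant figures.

Range is 19.3 V.
Required N = ⌈(58.1 − 1.76)/6.02⌉ = ⌈9.359⌉ = 10.
LSB = 19.3 V / 2^10 = 18.848 mV.
Max error for round-to-nearest is LSB/2 = 9.42 mV.

9.42 mV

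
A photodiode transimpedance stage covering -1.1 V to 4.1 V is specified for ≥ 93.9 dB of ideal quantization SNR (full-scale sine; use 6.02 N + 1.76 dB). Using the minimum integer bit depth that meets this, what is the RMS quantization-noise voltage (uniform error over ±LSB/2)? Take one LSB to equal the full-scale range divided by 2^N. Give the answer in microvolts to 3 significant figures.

The full-scale span is 4.1 − (-1.1) = 5.2 V.
Required N = ⌈(93.9 − 1.76)/6.02⌉ = ⌈15.306⌉ = 16.
LSB = 5.2 V ÷ 2^16 = 5.2/65536 V = 79.346 µV.
V_rms = LSB/√12 = 22.9 µV.

22.9 µV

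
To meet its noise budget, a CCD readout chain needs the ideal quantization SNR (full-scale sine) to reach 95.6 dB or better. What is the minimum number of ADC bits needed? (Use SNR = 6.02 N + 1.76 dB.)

16 bits

N ≥ (95.6 − 1.76)/6.02 = 15.588 → N_min = 16.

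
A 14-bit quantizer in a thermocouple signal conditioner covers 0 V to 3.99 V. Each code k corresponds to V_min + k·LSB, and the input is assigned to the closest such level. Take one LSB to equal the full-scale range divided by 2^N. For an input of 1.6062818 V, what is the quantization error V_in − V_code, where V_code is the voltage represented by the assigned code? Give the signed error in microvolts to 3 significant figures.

Range is 3.99 V. LSB = 3.99 V / 2^14 ≈ 243.5 µV.
Position in LSBs: (1.6062818 − (0)) × 16384/3.99 = 6595.8198; rounding gives k = 6596.
Reconstructed level: 0 + 6596 × 3.99/16384 V = 1.6063256836 V.
V_in − V_code = 1.6062818 − (1.6063256836) = −43.9 µV.

−43.9 µV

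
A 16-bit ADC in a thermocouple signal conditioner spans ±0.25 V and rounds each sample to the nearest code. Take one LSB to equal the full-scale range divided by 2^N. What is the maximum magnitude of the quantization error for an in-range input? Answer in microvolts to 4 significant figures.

3.815 µV

The full-scale span is 0.25 − (-0.25) = 0.5 V.
One LSB is 0.5 V / 65536 = 7.62939 µV.
Worst-case error for round-to-nearest is half an LSB: 3.815 µV.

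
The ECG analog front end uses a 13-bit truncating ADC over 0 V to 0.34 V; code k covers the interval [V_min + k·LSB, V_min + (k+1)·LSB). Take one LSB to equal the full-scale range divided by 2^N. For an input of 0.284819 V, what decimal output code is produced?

Span = 0.34 V. LSB = 0.34 V / 2^13 ≈ 41.50 µV.
code = ⌊(V_in − V_min)/LSB⌋ = ⌊(V_in − V_min) × 2^13 / range⌋
     = ⌊(0.284819 − (0)) × 8192 / 0.34⌋ = ⌊0.284819 × 8192/0.34⌋
     = ⌊6862.462⌋ = 6862.

6862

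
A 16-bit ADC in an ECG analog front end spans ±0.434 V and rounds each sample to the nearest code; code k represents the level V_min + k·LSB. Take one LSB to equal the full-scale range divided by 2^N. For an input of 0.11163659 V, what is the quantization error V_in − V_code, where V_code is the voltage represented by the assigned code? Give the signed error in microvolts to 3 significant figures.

−2.39 µV

Span: 0.434 V − (-0.434 V) = 0.868 V. LSB = 0.868 V / 2^16 ≈ 13.24 µV.
(V_in − V_min)/LSB = (0.11163659 − (-0.434)) × 65536/0.868 = 41196.8198 → nearest code k = 41197.
V_code = -0.434 + (41197/65536) × 0.868 = 0.11163897705 V.
e = 0.11163659 − (0.11163897705) = −2.39 µV.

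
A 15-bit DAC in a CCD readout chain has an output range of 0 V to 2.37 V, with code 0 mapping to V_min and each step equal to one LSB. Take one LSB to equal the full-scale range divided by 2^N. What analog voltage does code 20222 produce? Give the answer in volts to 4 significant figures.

1.463 V

Range is 2.37 V. LSB = 2.37 V / 2^15.
V_out = V_min + code × LSB = 0 V + 20222 × 2.37 V / 32768
      = 0 V + 1.46259 V = 1.46259 V.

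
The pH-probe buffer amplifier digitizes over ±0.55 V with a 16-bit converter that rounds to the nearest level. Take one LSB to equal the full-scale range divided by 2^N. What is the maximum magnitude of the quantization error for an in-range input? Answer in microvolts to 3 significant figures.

Span: 0.55 V − (-0.55 V) = 1.1 V.
LSB = 1.1 V / 2^16 = 16.785 µV.
|e|_max = LSB/2 = 8.39 µV.

8.39 µV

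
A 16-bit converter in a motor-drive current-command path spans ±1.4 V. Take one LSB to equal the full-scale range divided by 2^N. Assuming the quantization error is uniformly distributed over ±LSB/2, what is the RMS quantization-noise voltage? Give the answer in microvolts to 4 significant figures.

Full-scale range = 1.4 V − (-1.4 V) = 2.8 V.
LSB = 2.8 V ÷ 2^16 = 2.8/65536 V = 42.7246 µV.
For a uniform distribution on [−LSB/2, +LSB/2], V_rms = LSB/√12 = 42.7246 µV/3.4641 = 12.33 µV.

12.33 µV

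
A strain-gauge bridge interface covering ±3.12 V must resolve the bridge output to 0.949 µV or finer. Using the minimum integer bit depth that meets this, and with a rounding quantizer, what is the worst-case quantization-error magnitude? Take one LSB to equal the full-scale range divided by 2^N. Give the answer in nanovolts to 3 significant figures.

Span: 3.12 V − (-3.12 V) = 6.24 V.
6.24 V / 0.949 µV = 6.575e6. Since 2^22 = 4194304 and 2^23 = 8388608, N = 23.
Step size = 6.24/8388608 V = 0.74387 µV.
Half an LSB is 372 nV.

372 nV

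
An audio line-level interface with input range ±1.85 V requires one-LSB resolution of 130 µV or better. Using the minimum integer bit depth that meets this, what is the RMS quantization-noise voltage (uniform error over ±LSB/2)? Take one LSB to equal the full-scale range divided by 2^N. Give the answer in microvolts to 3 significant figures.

Full-scale range = 1.85 V − (-1.85 V) = 3.7 V.
Levels needed ≥ 3.7/130 µV = 28460. 2^15 = 32768 suffices, so N_min = 15.
Step size = 3.7/32768 V = 112.92 µV.
σ_q = LSB/√12 = 112.92 µV/3.4641 = 32.6 µV.

32.6 µV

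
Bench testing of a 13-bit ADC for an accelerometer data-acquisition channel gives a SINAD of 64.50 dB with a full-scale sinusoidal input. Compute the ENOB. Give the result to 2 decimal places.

10.42 bits

Inverting SNR = 6.02 N + 1.76: N_eff = (64.50 − 1.76)/6.02 = 10.4219.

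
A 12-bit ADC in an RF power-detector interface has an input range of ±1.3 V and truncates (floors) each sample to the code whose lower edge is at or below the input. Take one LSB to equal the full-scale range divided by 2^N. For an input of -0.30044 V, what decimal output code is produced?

1574

Full-scale range = 1.3 V − (-1.3 V) = 2.6 V. LSB = 2.6 V / 2^12 ≈ 0.6348 mV.
(V_in − V_min) × 2^12/range = (-0.30044 − (-1.3)) × 4096/2.6 = 1574.691.
Floor → code = 1574.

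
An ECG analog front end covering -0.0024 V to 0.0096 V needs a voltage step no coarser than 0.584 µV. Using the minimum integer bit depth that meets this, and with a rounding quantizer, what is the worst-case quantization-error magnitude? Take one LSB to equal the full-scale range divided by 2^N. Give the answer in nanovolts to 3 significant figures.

183 nV

Full-scale range = 0.0096 V − (-0.0024 V) = 0.012 V.
Levels needed ≥ 0.012/0.584 µV = 20550. 2^15 = 32768 suffices, so N_min = 15.
Step size = 0.012/32768 V = 366.21 nV.
Max error for round-to-nearest is LSB/2 = 183 nV.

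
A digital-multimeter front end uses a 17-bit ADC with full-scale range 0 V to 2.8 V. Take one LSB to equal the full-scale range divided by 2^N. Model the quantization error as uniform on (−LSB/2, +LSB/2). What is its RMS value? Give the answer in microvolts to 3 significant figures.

6.17 µV

Full-scale range = 2.8 V.
LSB = 2.8 V ÷ 2^17 = 2.8/131072 V = 21.362 µV.
For a uniform distribution on [−LSB/2, +LSB/2], V_rms = LSB/√12 = 21.362 µV/3.4641 = 6.17 µV.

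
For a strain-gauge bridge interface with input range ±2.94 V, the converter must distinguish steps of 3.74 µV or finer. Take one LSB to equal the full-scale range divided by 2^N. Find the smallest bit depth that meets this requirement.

The full-scale span is 2.94 − (-2.94) = 5.88 V.
Levels needed ≥ 5.88/3.74 µV = 1.572e6. 2^21 = 2097152 suffices, so N_min = 21.

21 bits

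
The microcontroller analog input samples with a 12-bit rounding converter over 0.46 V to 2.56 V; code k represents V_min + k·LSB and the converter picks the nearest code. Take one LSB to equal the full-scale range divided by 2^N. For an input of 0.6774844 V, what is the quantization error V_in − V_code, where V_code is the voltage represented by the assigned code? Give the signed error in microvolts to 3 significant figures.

+102 µV

The full-scale span is 2.56 − (0.46) = 2.1 V. LSB = 2.1 V / 2^12 ≈ 0.5127 mV.
(0.6774844 − (0.46)) / LSB = 0.2174844 × 4096/2.1 = 424.1981. Nearest integer: k = 424.
Reconstructed level: 0.46 + 424 × 2.1/4096 V = 0.6773828125 V.
Error = V_in − V_code = 0.6774844 − (0.6773828125) = +102 µV.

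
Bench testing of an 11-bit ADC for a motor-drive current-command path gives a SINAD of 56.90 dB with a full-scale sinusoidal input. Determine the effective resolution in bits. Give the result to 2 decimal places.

9.16 bits

ENOB = (56.90 − 1.76)/6.02 = 9.1595 bits.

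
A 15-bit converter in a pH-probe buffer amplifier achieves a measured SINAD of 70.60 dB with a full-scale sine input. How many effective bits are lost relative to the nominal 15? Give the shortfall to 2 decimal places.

3.56 bits

N_eff = (70.60 − 1.76)/6.02 = 11.4352 bits.
Lost resolution: 15 − 11.4352 = 3.5648 bits.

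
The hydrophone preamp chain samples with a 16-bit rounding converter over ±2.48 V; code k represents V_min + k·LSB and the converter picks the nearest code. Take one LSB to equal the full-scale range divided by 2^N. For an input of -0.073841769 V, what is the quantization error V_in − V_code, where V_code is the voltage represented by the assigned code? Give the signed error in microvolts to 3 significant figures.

+25.4 µV

Range = 2.48 − (-2.48) = 4.96 V. LSB = 4.96 V / 2^16 ≈ 75.68 µV.
Position in LSBs: (-0.073841769 − (-2.48)) × 65536/4.96 = 31792.3359; rounding gives k = 31792.
V_code = V_min + k × range/2^16 = -2.48 + 31792 × 4.96/65536 = -0.073867187500 V.
Error = V_in − V_code = -0.073841769 − (-0.073867187500) = +25.4 µV.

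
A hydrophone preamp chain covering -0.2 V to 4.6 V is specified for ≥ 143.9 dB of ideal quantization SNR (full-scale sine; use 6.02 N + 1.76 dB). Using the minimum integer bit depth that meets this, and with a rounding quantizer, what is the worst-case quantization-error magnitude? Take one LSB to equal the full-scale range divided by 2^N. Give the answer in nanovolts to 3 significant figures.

Full-scale range = 4.6 V − (-0.2 V) = 4.8 V.
6.02 N + 1.76 ≥ 143.9 gives N ≥ 23.611, so the minimum integer is 24.
LSB = 4.8 V / 2^24 = 286.10 nV.
Half an LSB is 143 nV.

143 nV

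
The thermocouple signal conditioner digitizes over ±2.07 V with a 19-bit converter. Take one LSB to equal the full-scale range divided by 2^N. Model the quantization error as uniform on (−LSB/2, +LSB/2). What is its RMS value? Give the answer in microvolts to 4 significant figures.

Span: 2.07 V − (-2.07 V) = 4.14 V.
LSB = 4.14 V ÷ 2^19 = 4.14/524288 V = 7.89642 µV.
V_rms = LSB/√12 = 7.89642 µV / √12 = 2.280 µV.

2.280 µV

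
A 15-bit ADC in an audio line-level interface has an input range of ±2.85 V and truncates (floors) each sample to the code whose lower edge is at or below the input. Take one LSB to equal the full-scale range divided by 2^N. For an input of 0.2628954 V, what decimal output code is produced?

Span: 2.85 V − (-2.85 V) = 5.7 V. LSB = 5.7 V / 2^15 ≈ 174.0 µV.
code = ⌊(V_in − V_min)/LSB⌋ = ⌊(V_in − V_min) × 2^15 / range⌋
     = ⌊(0.2628954 − (-2.85)) × 32768 / 5.7⌋ = ⌊3.1128954 × 32768/5.7⌋
     = ⌊17895.326⌋ = 17895.

17895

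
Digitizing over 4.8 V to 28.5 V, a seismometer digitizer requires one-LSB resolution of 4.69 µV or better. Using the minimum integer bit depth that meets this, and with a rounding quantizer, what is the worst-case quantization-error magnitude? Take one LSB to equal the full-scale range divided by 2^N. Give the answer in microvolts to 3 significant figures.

1.41 µV

Range = 28.5 − (4.8) = 23.7 V.
Need 2^N ≥ 23.7 V / 4.69 µV = 5.053e6 → N_min = 23.
LSB = 23.7 V / 2^23 = 2.8253 µV.
|e|_max = LSB/2 = 1.41 µV.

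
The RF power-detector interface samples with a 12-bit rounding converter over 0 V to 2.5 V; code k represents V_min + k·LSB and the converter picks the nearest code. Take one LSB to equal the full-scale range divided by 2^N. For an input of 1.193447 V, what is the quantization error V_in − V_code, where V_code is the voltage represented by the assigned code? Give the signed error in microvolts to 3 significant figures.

V_FS = 2.5 V. LSB = 2.5 V / 2^12 ≈ 0.6104 mV.
Position in LSBs: (1.193447 − (0)) × 4096/2.5 = 1955.3436; rounding gives k = 1955.
V_code = 0 + (1955/4096) × 2.5 = 1.193237305 V.
V_in − V_code = 1.193447 − (1.193237305) = +210 µV.

+210 µV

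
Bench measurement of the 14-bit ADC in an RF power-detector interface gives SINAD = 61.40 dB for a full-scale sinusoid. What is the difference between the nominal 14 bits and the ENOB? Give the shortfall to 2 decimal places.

Effective bits = (61.40 − 1.76)/6.02 = 9.9070.
Lost resolution: 14 − 9.9070 = 4.0930 bits.

4.09 bits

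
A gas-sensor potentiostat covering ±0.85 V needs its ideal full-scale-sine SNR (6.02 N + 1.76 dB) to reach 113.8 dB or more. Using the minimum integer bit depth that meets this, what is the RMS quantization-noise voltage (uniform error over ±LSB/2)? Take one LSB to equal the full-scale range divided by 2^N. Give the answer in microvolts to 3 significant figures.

Range = 0.85 − (-0.85) = 1.7 V.
Solving 6.02 N ≥ 113.8 − 1.76: N ≥ 18.611. Round up → N = 19.
LSB = 1.7 V / 2^19 = 3.2425 µV.
RMS noise = LSB/√12 = 0.936 µV.

0.936 µV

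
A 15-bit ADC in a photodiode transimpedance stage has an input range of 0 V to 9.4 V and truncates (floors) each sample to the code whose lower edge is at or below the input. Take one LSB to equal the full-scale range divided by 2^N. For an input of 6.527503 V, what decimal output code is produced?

22754

V_FS = 9.4 V. LSB = 9.4 V / 2^15 ≈ 286.9 µV.
V_in − V_min = 6.527503 − (0) = 6.527503 V.
Divide by LSB: 6.527503 × 32768/9.4 = 22754.5977.
Truncating gives code 22754.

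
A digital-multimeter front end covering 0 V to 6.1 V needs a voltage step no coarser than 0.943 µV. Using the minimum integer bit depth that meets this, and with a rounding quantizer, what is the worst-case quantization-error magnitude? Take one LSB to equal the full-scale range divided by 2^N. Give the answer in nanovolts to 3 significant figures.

Range is 6.1 V.
6.1 V / 0.943 µV = 6.469e6. Since 2^22 = 4194304 and 2^23 = 8388608, N = 23.
LSB = 6.1 V / 2^23 = 0.72718 µV.
Half an LSB is 364 nV.

364 nV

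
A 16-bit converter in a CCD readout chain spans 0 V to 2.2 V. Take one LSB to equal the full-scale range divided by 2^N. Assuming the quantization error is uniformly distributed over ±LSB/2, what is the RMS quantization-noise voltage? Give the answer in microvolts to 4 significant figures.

9.691 µV

V_FS = 2.2 V.
LSB = 2.2 V / 2^16 = 33.5693 µV.
For a uniform distribution on [−LSB/2, +LSB/2], V_rms = LSB/√12 = 33.5693 µV/3.4641 = 9.691 µV.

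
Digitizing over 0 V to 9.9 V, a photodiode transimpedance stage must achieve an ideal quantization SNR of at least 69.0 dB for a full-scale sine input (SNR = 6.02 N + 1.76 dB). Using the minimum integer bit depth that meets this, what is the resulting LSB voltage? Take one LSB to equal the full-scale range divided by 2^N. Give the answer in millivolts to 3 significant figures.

2.42 mV

V_FS = 9.9 V.
6.02 N + 1.76 ≥ 69.0 gives N ≥ 11.169, so the minimum integer is 12.
One LSB is 9.9 V / 4096 = 2.42 mV.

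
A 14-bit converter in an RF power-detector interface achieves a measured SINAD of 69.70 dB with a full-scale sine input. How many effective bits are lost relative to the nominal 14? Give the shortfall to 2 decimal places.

2.71 bits

ENOB = (SINAD − 1.76)/6.02 = (69.70 − 1.76)/6.02 = 11.2857 bits.
Shortfall = 14 − 11.2857 = 2.7143 bits.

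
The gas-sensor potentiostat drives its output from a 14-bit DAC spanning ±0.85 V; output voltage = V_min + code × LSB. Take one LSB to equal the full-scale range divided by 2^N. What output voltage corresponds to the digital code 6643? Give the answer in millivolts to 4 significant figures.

-160.7 mV

Range = 0.85 − (-0.85) = 1.7 V. LSB = 1.7 V / 2^14.
V_out = V_min + code × LSB = -0.85 V + 6643 × 1.7 V / 16384
      = -0.85 + 0.689276 = -0.160724 V.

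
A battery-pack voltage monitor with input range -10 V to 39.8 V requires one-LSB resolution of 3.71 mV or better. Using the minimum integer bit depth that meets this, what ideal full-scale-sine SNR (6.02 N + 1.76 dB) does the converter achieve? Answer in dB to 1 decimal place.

Span: 39.8 V − (-10 V) = 49.8 V.
49.8 V / 3.71 mV = 13420. Since 2^13 = 8192 and 2^14 = 16384, N = 14.
Ideal SNR at N = 14: 6.02·14 + 1.76 = 86.0 dB.

86.0 dB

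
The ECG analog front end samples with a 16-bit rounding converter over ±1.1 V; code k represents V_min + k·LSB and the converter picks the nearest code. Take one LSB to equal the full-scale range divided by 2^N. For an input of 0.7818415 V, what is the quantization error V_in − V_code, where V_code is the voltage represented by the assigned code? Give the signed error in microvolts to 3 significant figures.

Span: 1.1 V − (-1.1 V) = 2.2 V. LSB = 2.2 V / 2^16 ≈ 33.57 µV.
(V_in − V_min)/LSB = (0.7818415 − (-1.1)) × 65536/2.2 = 56058.3475 → nearest code k = 56058.
V_code = -1.1 + (56058/65536) × 2.2 = 0.78182983398 V.
Error = V_in − V_code = 0.7818415 − (0.78182983398) = +11.7 µV.

+11.7 µV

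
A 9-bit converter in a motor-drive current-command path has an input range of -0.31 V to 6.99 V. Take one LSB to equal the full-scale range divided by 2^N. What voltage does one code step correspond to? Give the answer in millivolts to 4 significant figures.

The full-scale span is 6.99 − (-0.31) = 7.3 V.
Number of codes = 2^9 = 512.
LSB = 7.3 V ÷ 2^9 = 7.3/512 V = 14.26 mV.

14.26 mV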